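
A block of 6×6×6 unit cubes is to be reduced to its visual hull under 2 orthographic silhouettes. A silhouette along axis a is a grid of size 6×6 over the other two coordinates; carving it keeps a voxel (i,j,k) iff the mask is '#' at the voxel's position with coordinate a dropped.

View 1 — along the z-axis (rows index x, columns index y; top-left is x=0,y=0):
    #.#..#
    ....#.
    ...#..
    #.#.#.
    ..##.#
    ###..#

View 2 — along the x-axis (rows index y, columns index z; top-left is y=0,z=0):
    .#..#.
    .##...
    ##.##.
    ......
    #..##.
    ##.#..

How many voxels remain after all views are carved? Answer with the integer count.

full grid |V| = 216
after view 1 [z-axis, 15 of 36 cells solid] → remaining = 90
after view 2 [x-axis, 14 of 36 cells solid] → remaining = 39

|visual hull| = 39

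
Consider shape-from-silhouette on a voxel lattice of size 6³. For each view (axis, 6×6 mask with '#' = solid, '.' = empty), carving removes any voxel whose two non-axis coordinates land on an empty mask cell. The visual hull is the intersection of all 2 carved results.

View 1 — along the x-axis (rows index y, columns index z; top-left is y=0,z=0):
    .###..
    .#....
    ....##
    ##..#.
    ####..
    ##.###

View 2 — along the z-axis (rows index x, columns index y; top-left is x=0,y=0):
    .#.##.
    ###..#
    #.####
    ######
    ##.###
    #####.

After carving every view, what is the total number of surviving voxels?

start: 6×6×6 = 216 voxels
carve view 1 (along x, YZ-mask fill 18/36): 108 voxels remain
carve view 2 (along z, XY-mask fill 28/36): 83 voxels remain

83 voxels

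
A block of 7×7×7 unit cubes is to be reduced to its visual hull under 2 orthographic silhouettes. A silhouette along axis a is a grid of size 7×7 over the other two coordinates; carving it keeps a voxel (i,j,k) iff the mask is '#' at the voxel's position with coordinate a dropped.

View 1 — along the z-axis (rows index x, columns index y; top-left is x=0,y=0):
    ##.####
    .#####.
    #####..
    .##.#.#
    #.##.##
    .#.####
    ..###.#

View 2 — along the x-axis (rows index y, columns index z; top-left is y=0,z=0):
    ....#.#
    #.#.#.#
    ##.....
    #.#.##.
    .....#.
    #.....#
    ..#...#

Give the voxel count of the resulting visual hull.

voxel count = 84

start: 7×7×7 = 343 voxels
[1] z-view keeps 34 columns → grid now 238
[2] x-view keeps 17 columns → grid now 84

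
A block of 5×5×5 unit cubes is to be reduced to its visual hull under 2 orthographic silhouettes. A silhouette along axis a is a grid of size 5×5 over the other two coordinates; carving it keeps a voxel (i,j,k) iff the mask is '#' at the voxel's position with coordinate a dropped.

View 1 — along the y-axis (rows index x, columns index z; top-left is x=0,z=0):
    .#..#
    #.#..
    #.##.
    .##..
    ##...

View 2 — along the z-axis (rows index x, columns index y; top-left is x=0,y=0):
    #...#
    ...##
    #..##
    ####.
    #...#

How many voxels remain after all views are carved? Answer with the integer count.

before carving: 125 voxels (5×5×5)
step 1: project along y, AND mask (11/25) → |grid| = 55
step 2: project along z, AND mask (13/25) → |grid| = 29

remaining voxels: 29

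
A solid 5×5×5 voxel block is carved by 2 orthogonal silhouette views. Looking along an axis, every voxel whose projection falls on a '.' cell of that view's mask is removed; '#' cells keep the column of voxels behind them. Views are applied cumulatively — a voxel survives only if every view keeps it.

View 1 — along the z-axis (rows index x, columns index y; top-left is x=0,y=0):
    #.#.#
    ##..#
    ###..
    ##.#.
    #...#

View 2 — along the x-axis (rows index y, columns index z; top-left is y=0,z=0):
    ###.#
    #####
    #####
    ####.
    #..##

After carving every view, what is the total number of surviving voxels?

voxel count = 58

start: 5×5×5 = 125 voxels
  1. axis=2 (XY plane), |mask|=14  ⇒  voxels=70
  2. axis=0 (YZ plane), |mask|=21  ⇒  voxels=58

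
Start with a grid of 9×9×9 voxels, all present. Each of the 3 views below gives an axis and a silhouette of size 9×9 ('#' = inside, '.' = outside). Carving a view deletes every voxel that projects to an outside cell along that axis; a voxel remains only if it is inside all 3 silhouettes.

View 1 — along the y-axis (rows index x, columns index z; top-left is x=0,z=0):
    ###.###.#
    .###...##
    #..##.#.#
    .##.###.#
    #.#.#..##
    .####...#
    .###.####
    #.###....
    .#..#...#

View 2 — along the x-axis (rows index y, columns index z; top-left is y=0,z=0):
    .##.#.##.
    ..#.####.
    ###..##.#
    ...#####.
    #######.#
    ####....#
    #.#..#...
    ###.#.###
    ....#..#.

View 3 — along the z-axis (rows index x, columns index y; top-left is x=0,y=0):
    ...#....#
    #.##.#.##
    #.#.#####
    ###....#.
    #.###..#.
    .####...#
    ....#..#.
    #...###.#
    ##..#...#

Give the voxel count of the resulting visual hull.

full grid |V| = 729
after view 1 [y-axis, 47 of 81 cells solid] → remaining = 423
after view 2 [x-axis, 46 of 81 cells solid] → remaining = 242
after view 3 [z-axis, 40 of 81 cells solid] → remaining = 118

voxel count = 118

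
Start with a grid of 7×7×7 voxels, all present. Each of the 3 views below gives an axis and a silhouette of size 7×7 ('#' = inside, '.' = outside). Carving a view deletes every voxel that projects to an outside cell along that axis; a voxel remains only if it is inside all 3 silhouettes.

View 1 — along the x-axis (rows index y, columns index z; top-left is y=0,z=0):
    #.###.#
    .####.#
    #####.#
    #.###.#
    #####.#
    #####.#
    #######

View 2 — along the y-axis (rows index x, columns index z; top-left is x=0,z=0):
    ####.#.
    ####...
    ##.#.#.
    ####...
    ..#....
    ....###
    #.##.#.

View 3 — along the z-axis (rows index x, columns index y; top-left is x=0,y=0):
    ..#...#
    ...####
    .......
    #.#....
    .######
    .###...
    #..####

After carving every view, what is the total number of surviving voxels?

initial block: 7^3 = 343
step 1: project along x, AND mask (40/49) → |grid| = 280
step 2: project along y, AND mask (25/49) → |grid| = 138
step 3: project along z, AND mask (22/49) → |grid| = 59

|visual hull| = 59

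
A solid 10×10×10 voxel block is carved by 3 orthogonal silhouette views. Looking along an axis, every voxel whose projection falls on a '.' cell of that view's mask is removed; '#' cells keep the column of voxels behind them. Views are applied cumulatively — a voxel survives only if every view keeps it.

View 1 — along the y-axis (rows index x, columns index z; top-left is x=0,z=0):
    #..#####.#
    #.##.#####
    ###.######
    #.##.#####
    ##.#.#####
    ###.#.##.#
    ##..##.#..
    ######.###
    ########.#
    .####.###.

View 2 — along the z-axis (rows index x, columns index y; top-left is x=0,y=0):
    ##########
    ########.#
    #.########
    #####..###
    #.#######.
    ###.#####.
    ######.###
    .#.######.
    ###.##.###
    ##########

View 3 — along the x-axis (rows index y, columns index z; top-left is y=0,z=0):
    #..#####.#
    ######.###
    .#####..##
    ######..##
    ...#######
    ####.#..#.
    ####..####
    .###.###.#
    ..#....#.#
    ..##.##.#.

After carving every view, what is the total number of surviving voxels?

initial block: 10^3 = 1000
after view 1 [y-axis, 77 of 100 cells solid] → remaining = 770
after view 2 [z-axis, 86 of 100 cells solid] → remaining = 657
after view 3 [x-axis, 67 of 100 cells solid] → remaining = 436

|visual hull| = 436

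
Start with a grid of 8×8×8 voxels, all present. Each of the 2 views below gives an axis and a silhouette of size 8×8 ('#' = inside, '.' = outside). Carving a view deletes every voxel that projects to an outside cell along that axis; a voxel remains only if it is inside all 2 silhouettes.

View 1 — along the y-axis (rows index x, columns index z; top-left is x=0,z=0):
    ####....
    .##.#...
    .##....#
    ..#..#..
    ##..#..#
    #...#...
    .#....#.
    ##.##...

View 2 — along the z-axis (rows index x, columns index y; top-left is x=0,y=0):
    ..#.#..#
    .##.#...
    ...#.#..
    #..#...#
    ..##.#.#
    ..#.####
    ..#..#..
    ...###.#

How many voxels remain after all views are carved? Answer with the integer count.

remaining voxels: 79

start: 8×8×8 = 512 voxels
step 1: project along y, AND mask (24/64) → |grid| = 192
step 2: project along z, AND mask (26/64) → |grid| = 79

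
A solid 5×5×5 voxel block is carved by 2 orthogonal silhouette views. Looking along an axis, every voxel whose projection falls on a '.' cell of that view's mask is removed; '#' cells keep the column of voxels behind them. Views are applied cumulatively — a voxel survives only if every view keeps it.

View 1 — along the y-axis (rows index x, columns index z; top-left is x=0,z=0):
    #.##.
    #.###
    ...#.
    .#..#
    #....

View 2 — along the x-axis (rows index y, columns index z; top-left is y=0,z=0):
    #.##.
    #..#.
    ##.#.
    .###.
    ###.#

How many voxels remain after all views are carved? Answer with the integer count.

start: 5×5×5 = 125 voxels
[1] y-view keeps 11 columns → grid now 55
[2] x-view keeps 15 columns → grid now 35

remaining voxels: 35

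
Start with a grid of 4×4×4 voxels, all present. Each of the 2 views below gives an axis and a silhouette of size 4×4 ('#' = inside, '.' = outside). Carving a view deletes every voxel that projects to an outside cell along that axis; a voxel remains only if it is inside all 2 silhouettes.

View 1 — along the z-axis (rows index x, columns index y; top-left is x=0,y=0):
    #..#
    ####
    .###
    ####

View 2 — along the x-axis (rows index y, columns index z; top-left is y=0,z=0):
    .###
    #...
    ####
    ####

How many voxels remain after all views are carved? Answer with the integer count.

remaining voxels: 40

before carving: 64 voxels (4×4×4)
carve view 1 (along z, XY-mask fill 13/16): 52 voxels remain
carve view 2 (along x, YZ-mask fill 12/16): 40 voxels remain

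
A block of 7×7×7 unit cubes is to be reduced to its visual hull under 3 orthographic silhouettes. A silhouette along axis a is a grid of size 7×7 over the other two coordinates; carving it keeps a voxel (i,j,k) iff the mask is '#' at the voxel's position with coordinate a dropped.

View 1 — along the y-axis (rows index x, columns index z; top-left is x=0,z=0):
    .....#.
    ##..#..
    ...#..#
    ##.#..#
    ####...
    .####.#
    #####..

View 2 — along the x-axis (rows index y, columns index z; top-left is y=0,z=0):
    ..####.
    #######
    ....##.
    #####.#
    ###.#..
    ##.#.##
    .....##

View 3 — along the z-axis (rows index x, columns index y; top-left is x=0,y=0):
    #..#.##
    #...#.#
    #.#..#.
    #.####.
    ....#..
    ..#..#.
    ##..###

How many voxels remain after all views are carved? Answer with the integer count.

before carving: 343 voxels (7×7×7)
carve view 1 (along y, XZ-mask fill 24/49): 168 voxels remain
carve view 2 (along x, YZ-mask fill 30/49): 100 voxels remain
carve view 3 (along z, XY-mask fill 23/49): 43 voxels remain

remaining voxels: 43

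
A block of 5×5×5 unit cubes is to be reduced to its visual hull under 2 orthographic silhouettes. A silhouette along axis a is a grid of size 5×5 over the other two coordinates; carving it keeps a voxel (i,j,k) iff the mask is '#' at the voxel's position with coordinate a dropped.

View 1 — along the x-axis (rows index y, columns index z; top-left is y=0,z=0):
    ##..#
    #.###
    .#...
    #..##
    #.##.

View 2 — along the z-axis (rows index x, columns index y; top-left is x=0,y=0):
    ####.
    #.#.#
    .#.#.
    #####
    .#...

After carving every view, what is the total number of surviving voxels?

43 voxels

initial block: 5^3 = 125
  1. axis=0 (YZ plane), |mask|=14  ⇒  voxels=70
  2. axis=2 (XY plane), |mask|=15  ⇒  voxels=43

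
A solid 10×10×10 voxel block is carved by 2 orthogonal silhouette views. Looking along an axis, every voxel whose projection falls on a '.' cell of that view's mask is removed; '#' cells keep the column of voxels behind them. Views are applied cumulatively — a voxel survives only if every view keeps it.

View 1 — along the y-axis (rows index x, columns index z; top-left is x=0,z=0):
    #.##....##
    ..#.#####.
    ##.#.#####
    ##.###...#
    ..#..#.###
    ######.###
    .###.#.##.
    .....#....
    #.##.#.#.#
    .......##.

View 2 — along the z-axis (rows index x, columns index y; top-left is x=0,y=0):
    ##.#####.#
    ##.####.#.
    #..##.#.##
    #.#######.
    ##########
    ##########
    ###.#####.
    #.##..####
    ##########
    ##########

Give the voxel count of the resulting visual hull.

|visual hull| = 453

full grid |V| = 1000
step 1: project along y, AND mask (54/100) → |grid| = 540
step 2: project along z, AND mask (84/100) → |grid| = 453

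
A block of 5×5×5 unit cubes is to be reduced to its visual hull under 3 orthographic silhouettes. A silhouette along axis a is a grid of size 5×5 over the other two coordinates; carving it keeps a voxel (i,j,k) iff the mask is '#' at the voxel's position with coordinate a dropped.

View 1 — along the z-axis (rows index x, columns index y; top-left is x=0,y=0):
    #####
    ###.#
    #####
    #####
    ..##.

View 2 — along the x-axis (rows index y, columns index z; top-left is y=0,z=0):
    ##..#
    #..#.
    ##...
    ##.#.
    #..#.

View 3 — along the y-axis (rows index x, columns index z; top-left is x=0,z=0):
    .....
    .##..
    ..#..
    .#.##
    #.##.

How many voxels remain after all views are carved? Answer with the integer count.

12 voxels

start: 5×5×5 = 125 voxels
V1 z: intersect with XY mask (21 set) -- 105 left
V2 x: intersect with YZ mask (12 set) -- 50 left
V3 y: intersect with XZ mask (9 set) -- 12 left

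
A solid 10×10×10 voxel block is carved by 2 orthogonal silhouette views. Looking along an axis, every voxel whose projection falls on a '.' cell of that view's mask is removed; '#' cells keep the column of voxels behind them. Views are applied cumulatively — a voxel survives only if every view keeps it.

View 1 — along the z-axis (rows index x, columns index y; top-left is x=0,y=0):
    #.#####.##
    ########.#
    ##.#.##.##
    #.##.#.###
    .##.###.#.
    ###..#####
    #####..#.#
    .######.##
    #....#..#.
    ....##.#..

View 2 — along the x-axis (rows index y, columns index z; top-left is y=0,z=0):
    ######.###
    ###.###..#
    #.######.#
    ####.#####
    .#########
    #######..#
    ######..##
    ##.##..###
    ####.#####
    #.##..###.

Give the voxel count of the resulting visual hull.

before carving: 1000 voxels (10×10×10)
carve view 1 (along z, XY-mask fill 66/100): 660 voxels remain
carve view 2 (along x, YZ-mask fill 80/100): 529 voxels remain

voxel count = 529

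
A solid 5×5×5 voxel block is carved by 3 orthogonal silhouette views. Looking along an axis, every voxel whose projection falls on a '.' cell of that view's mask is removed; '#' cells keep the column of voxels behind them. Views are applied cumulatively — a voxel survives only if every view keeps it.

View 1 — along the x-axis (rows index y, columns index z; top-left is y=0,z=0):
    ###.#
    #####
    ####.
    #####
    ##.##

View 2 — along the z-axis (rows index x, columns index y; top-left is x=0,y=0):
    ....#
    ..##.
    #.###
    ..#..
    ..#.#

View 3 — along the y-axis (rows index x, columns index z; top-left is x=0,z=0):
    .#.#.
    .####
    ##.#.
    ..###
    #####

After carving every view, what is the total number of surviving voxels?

30 voxels

start: 5×5×5 = 125 voxels
V1 x: intersect with YZ mask (22 set) -- 110 left
V2 z: intersect with XY mask (10 set) -- 42 left
V3 y: intersect with XZ mask (17 set) -- 30 left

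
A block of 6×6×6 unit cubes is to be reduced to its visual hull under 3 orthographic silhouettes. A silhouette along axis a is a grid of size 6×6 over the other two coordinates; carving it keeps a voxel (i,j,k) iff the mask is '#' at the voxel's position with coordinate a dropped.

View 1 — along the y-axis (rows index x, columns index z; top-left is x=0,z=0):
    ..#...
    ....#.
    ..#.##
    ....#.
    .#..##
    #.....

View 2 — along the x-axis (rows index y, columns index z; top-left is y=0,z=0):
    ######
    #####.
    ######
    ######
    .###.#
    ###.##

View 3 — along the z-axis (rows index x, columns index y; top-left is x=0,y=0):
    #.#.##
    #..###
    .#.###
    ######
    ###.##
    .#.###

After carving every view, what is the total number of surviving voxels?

before carving: 216 voxels (6×6×6)
carve view 1 (along y, XZ-mask fill 10/36): 60 voxels remain
carve view 2 (along x, YZ-mask fill 32/36): 53 voxels remain
carve view 3 (along z, XY-mask fill 27/36): 38 voxels remain

remaining voxels: 38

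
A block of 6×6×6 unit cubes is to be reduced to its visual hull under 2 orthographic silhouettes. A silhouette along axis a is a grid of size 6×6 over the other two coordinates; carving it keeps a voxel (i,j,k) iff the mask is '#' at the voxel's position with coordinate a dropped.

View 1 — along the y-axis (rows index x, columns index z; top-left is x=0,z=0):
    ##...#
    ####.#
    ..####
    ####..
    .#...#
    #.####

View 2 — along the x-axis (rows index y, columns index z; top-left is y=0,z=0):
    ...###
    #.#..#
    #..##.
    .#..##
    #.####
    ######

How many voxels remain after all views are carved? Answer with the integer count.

full grid |V| = 216
  1. axis=1 (XZ plane), |mask|=23  ⇒  voxels=138
  2. axis=0 (YZ plane), |mask|=23  ⇒  voxels=87

87 voxels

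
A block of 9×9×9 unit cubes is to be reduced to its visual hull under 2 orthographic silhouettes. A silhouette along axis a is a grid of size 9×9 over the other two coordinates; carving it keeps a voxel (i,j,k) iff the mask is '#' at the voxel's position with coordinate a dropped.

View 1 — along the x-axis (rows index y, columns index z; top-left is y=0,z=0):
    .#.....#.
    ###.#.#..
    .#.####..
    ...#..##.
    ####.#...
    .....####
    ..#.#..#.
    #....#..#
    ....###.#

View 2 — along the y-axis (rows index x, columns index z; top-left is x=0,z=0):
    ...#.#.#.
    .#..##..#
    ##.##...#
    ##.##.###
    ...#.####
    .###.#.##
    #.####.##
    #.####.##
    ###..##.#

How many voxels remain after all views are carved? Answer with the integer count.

186 voxels

full grid |V| = 729
step 1: project along x, AND mask (34/81) → |grid| = 306
step 2: project along y, AND mask (50/81) → |grid| = 186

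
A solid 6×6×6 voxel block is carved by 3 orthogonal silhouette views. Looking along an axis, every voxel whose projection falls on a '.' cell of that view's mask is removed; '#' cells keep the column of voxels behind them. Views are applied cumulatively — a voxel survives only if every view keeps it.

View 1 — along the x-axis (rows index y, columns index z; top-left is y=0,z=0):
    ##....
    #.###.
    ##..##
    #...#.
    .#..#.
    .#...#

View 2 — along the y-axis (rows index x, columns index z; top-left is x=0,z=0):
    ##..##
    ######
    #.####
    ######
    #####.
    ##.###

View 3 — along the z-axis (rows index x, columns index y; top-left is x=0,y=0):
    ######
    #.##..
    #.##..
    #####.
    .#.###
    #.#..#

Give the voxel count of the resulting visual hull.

|visual hull| = 59

before carving: 216 voxels (6×6×6)
after view 1 [x-axis, 16 of 36 cells solid] → remaining = 96
after view 2 [y-axis, 31 of 36 cells solid] → remaining = 87
after view 3 [z-axis, 24 of 36 cells solid] → remaining = 59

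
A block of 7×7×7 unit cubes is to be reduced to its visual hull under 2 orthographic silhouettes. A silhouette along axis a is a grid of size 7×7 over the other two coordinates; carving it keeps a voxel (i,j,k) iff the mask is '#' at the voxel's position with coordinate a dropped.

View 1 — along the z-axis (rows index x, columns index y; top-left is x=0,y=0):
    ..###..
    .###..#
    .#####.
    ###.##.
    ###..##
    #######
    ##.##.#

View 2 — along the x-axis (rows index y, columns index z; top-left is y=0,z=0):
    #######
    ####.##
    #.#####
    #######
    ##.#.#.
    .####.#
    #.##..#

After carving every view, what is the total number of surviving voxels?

remaining voxels: 191

initial block: 7^3 = 343
V1 z: intersect with XY mask (34 set) -- 238 left
V2 x: intersect with YZ mask (39 set) -- 191 left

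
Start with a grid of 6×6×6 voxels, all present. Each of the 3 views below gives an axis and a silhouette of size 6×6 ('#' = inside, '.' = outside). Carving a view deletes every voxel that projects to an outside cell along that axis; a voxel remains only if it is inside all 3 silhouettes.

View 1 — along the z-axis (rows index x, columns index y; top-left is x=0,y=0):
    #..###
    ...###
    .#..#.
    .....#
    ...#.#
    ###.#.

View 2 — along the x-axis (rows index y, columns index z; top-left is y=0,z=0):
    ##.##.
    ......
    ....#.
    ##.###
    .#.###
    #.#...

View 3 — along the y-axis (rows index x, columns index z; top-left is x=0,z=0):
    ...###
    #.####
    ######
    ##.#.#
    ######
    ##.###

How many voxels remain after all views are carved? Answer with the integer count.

start: 6×6×6 = 216 voxels
step 1: project along z, AND mask (16/36) → |grid| = 96
step 2: project along x, AND mask (16/36) → |grid| = 48
step 3: project along y, AND mask (29/36) → |grid| = 38

38 voxels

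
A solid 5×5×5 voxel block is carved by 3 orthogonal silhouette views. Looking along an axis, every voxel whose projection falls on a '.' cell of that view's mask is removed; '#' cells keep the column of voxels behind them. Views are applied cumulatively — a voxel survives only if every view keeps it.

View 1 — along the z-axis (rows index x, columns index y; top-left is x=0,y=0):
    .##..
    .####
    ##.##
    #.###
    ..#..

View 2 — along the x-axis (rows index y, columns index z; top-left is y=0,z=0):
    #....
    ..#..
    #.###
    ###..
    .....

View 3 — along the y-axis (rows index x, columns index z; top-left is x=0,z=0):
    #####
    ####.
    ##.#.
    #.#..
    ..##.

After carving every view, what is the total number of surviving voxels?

before carving: 125 voxels (5×5×5)
  1. axis=2 (XY plane), |mask|=15  ⇒  voxels=75
  2. axis=0 (YZ plane), |mask|=9  ⇒  voxels=30
  3. axis=1 (XZ plane), |mask|=16  ⇒  voxels=22

voxel count = 22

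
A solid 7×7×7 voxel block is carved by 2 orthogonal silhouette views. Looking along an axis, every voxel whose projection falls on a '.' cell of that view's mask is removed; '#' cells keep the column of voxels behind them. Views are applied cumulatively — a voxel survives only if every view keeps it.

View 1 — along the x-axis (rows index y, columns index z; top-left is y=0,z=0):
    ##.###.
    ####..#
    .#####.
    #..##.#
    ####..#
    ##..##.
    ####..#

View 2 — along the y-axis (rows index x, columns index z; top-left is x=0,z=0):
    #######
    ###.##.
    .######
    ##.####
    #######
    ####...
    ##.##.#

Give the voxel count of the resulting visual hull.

full grid |V| = 343
step 1: project along x, AND mask (33/49) → |grid| = 231
step 2: project along y, AND mask (40/49) → |grid| = 193

|visual hull| = 193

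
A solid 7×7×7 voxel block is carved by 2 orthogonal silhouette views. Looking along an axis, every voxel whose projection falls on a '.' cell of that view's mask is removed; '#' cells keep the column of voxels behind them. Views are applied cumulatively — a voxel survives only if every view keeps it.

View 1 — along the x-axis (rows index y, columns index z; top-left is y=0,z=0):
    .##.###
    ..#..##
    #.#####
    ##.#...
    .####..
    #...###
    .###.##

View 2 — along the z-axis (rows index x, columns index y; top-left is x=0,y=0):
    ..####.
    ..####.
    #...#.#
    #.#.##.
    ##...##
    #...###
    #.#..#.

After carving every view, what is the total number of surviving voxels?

voxel count = 117

full grid |V| = 343
[1] x-view keeps 30 columns → grid now 210
[2] z-view keeps 26 columns → grid now 117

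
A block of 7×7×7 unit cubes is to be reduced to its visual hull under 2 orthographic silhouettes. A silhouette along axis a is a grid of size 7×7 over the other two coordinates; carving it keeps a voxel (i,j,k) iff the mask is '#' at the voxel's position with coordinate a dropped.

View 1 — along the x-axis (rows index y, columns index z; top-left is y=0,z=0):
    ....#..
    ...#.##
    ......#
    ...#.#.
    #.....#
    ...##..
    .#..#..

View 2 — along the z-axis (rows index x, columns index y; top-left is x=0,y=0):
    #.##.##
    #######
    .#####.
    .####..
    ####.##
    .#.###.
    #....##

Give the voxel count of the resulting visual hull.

64 voxels

full grid |V| = 343
[1] x-view keeps 13 columns → grid now 91
[2] z-view keeps 34 columns → grid now 64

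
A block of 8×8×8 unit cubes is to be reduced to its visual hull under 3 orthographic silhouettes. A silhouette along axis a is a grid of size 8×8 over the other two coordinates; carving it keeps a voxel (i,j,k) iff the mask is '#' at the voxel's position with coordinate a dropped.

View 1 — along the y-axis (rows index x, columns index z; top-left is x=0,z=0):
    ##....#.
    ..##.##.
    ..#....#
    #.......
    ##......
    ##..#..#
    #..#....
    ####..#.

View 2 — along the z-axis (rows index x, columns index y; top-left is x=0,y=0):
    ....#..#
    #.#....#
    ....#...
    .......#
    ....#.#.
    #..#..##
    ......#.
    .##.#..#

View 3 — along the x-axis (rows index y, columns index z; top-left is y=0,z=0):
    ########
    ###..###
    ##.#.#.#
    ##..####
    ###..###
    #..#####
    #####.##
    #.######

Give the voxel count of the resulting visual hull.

initial block: 8^3 = 512
  1. axis=1 (XZ plane), |mask|=23  ⇒  voxels=184
  2. axis=2 (XY plane), |mask|=18  ⇒  voxels=63
  3. axis=0 (YZ plane), |mask|=51  ⇒  voxels=54

54 voxels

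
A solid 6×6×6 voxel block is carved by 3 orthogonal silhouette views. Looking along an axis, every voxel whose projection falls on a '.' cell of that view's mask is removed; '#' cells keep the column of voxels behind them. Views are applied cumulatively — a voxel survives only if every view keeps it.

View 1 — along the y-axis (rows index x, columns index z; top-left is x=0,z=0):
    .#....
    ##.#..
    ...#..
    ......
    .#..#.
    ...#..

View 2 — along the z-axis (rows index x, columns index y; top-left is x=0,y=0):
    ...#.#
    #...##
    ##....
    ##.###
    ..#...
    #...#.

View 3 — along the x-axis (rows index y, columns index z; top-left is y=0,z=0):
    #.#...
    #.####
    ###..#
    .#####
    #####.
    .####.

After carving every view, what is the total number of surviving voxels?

voxel count = 11

before carving: 216 voxels (6×6×6)
carve view 1 (along y, XZ-mask fill 8/36): 48 voxels remain
carve view 2 (along z, XY-mask fill 15/36): 17 voxels remain
carve view 3 (along x, YZ-mask fill 25/36): 11 voxels remain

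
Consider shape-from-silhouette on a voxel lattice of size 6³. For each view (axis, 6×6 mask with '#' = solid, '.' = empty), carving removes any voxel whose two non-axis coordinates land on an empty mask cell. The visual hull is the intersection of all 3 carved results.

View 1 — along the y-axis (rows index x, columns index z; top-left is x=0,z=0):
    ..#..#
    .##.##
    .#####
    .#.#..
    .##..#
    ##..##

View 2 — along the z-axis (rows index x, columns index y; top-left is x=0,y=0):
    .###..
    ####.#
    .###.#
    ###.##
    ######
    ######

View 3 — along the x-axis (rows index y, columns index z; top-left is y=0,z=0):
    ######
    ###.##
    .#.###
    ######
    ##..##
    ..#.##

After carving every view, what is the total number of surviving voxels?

|visual hull| = 81

initial block: 6^3 = 216
carve view 1 (along y, XZ-mask fill 20/36): 120 voxels remain
carve view 2 (along z, XY-mask fill 29/36): 98 voxels remain
carve view 3 (along x, YZ-mask fill 28/36): 81 voxels remain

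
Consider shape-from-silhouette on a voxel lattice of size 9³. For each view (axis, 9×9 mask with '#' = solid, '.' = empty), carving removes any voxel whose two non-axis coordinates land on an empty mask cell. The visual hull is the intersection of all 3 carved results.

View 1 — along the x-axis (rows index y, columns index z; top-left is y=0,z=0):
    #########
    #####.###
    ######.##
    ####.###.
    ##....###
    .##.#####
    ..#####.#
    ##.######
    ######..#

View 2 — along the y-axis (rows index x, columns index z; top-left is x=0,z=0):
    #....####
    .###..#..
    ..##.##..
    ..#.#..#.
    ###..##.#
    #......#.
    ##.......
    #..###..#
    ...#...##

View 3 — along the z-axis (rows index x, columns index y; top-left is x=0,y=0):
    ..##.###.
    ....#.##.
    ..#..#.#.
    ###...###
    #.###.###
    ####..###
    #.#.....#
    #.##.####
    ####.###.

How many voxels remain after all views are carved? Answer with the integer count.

full grid |V| = 729
carve view 1 (along x, YZ-mask fill 65/81): 585 voxels remain
carve view 2 (along y, XZ-mask fill 34/81): 245 voxels remain
carve view 3 (along z, XY-mask fill 48/81): 151 voxels remain

|visual hull| = 151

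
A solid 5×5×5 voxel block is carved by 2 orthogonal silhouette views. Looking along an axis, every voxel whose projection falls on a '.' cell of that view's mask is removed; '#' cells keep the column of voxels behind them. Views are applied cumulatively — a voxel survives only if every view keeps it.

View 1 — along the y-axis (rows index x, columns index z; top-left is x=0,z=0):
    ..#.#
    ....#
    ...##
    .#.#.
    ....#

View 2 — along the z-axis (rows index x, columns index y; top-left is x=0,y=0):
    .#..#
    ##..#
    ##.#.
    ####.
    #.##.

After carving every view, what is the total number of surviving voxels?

voxel count = 24

start: 5×5×5 = 125 voxels
  1. axis=1 (XZ plane), |mask|=8  ⇒  voxels=40
  2. axis=2 (XY plane), |mask|=15  ⇒  voxels=24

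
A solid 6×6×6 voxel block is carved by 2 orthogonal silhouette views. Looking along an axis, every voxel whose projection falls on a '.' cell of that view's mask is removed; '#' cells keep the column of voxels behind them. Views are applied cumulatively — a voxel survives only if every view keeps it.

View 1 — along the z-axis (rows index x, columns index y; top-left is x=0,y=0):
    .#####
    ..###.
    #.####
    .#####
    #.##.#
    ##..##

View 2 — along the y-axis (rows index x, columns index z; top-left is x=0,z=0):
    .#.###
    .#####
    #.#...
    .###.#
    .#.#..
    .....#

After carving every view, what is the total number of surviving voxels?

77 voxels

initial block: 6^3 = 216
after view 1 [z-axis, 26 of 36 cells solid] → remaining = 156
after view 2 [y-axis, 18 of 36 cells solid] → remaining = 77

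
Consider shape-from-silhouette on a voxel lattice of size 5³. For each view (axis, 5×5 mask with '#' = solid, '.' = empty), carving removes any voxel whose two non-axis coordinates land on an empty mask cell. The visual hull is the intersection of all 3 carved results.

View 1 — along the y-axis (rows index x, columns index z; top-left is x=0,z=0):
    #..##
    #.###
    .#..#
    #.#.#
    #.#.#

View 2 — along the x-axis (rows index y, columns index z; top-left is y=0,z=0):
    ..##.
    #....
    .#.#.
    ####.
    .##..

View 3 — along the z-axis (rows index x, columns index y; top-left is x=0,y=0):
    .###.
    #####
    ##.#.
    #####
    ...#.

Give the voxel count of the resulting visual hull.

before carving: 125 voxels (5×5×5)
  1. axis=1 (XZ plane), |mask|=15  ⇒  voxels=75
  2. axis=0 (YZ plane), |mask|=11  ⇒  voxels=26
  3. axis=2 (XY plane), |mask|=17  ⇒  voxels=20

|visual hull| = 20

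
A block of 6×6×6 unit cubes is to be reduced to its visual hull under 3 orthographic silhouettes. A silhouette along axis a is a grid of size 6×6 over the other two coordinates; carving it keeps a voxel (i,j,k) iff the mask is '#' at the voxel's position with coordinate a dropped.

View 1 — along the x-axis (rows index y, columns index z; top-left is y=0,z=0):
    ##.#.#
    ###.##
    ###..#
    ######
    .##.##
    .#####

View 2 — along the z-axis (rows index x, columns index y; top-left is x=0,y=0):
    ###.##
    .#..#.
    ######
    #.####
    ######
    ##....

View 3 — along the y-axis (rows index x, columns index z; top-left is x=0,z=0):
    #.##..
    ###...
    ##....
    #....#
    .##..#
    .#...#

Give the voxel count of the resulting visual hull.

|visual hull| = 53

initial block: 6^3 = 216
V1 x: intersect with YZ mask (28 set) -- 168 left
V2 z: intersect with XY mask (26 set) -- 119 left
V3 y: intersect with XZ mask (15 set) -- 53 left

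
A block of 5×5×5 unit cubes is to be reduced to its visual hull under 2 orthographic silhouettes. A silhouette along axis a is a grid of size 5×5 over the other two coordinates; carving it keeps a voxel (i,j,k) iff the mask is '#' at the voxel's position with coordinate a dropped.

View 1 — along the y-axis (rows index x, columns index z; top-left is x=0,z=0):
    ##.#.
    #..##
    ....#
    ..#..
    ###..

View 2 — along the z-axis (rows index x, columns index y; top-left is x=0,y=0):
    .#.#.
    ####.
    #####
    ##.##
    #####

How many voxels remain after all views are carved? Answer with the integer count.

start: 5×5×5 = 125 voxels
after view 1 [y-axis, 11 of 25 cells solid] → remaining = 55
after view 2 [z-axis, 20 of 25 cells solid] → remaining = 42

remaining voxels: 42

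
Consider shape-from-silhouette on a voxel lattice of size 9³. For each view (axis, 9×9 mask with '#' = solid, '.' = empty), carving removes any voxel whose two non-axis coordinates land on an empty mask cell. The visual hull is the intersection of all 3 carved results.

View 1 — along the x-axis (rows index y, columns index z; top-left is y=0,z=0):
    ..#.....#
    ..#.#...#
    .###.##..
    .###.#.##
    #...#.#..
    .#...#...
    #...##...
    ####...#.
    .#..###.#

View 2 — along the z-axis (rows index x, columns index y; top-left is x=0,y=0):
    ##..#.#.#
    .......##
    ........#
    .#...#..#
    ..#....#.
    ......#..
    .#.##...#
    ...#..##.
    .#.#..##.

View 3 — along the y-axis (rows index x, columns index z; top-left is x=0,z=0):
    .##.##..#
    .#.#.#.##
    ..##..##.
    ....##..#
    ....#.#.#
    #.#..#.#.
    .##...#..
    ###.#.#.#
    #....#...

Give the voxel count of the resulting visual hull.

start: 9×9×9 = 729 voxels
carve view 1 (along x, YZ-mask fill 34/81): 306 voxels remain
carve view 2 (along z, XY-mask fill 25/81): 102 voxels remain
carve view 3 (along y, XZ-mask fill 35/81): 46 voxels remain

46 voxels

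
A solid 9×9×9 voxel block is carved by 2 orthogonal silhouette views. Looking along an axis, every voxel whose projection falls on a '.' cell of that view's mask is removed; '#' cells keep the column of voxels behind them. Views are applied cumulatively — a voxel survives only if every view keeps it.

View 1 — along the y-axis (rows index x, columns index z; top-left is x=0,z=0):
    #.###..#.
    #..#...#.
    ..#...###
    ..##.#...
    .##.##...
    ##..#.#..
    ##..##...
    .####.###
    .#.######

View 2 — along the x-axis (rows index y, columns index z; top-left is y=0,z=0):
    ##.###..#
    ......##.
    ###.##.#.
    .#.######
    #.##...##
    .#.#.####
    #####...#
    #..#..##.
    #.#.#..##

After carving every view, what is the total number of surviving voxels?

remaining voxels: 214

start: 9×9×9 = 729 voxels
carve view 1 (along y, XZ-mask fill 41/81): 369 voxels remain
carve view 2 (along x, YZ-mask fill 47/81): 214 voxels remain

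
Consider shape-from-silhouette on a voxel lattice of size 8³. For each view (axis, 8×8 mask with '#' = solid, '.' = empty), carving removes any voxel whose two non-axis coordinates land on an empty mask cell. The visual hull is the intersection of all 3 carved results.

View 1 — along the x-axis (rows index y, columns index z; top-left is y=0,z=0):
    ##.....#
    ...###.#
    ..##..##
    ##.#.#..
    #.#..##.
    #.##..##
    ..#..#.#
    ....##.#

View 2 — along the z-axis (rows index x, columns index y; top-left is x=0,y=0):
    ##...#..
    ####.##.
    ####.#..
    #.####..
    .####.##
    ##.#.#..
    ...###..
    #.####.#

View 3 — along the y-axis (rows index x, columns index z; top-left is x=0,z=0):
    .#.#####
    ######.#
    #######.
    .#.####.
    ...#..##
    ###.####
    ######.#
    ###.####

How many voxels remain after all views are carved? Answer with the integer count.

full grid |V| = 512
[1] x-view keeps 30 columns → grid now 240
[2] z-view keeps 38 columns → grid now 149
[3] y-view keeps 49 columns → grid now 109

|visual hull| = 109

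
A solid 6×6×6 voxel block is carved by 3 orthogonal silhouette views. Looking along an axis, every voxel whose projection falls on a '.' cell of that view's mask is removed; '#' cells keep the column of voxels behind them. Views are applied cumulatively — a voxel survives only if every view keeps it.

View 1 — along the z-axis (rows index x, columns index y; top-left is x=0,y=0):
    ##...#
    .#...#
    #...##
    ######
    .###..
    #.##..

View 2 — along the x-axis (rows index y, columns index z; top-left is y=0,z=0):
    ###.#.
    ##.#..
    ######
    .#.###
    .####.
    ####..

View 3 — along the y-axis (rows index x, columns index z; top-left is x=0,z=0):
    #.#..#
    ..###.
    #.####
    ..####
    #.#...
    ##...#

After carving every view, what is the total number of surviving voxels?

remaining voxels: 42

start: 6×6×6 = 216 voxels
carve view 1 (along z, XY-mask fill 20/36): 120 voxels remain
carve view 2 (along x, YZ-mask fill 25/36): 82 voxels remain
carve view 3 (along y, XZ-mask fill 20/36): 42 voxels remain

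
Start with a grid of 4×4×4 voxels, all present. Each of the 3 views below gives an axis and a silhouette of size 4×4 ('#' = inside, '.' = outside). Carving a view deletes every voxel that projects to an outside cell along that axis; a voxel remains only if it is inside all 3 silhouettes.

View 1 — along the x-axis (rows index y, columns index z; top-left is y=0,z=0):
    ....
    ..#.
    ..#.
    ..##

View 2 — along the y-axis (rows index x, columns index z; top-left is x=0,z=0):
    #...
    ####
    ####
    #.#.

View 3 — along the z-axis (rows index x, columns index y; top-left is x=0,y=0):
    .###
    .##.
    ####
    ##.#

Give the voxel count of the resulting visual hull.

voxel count = 8

before carving: 64 voxels (4×4×4)
after view 1 [x-axis, 4 of 16 cells solid] → remaining = 16
after view 2 [y-axis, 11 of 16 cells solid] → remaining = 11
after view 3 [z-axis, 12 of 16 cells solid] → remaining = 8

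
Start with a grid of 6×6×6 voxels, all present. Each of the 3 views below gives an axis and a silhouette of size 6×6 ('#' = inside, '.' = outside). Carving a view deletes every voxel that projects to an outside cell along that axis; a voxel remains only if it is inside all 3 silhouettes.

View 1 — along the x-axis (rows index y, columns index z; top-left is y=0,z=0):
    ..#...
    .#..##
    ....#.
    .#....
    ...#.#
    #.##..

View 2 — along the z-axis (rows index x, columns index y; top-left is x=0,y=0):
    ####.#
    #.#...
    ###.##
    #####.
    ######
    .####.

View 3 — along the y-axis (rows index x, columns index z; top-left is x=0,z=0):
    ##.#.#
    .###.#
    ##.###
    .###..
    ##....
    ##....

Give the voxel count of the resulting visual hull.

full grid |V| = 216
step 1: project along x, AND mask (11/36) → |grid| = 66
step 2: project along z, AND mask (27/36) → |grid| = 47
step 3: project along y, AND mask (20/36) → |grid| = 23

voxel count = 23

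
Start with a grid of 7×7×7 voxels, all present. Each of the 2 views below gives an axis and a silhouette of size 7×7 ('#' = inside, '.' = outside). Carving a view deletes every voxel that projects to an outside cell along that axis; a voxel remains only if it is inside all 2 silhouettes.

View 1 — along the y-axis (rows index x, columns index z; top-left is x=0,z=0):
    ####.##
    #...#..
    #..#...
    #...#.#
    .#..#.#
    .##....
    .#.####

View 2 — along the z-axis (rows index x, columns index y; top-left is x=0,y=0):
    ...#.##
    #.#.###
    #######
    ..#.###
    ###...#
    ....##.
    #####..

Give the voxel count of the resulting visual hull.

before carving: 343 voxels (7×7×7)
[1] y-view keeps 23 columns → grid now 161
[2] z-view keeps 30 columns → grid now 95

remaining voxels: 95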